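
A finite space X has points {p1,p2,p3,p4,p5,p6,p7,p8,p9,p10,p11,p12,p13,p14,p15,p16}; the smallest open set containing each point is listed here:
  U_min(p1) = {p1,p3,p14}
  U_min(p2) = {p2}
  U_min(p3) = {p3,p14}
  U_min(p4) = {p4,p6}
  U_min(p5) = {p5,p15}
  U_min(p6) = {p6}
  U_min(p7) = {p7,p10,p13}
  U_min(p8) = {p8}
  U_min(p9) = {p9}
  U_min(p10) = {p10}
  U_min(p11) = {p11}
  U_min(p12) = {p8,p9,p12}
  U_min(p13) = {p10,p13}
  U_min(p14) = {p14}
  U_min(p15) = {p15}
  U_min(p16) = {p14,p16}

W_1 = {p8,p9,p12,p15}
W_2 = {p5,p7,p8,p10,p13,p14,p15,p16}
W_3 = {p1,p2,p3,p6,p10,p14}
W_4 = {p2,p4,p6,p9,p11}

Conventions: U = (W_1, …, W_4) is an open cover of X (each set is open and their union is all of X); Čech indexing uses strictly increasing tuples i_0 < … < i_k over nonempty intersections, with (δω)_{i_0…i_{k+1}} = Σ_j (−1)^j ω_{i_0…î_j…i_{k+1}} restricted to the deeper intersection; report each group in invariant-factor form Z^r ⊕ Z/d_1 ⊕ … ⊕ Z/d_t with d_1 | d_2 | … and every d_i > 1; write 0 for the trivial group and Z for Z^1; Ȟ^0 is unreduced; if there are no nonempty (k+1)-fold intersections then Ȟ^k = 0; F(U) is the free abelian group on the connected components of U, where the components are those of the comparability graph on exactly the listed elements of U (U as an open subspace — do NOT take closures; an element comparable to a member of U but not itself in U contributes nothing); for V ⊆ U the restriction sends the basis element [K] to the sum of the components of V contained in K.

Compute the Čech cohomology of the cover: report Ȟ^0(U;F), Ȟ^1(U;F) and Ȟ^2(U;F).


Ȟ^0 = Z^7, Ȟ^1 = 0 and Ȟ^2 = 0

nerve of the cover:
  W12={p8,p15} W14={p9} W23={p10,p14} W34={p2,p6}
components per intersection:
  W1: {p8,p9,p12} {p15}
  W2: {p5,p15} {p7,p10,p13} {p8} {p14,p16}
  W3: {p1,p3,p14} {p2} {p6} {p10}
  W4: {p2} {p4,p6} {p9} {p11}
  W12: {p8} {p15}
  W14: {p9}
  W23: {p10} {p14}
  W34: {p2} {p6}
C dims 14,7; δ0: rk 7, SNF 1^7
Ȟ^0 = (14 − 7) − 0 = 7, so Ȟ^0 ≅ Z^7
Ȟ^1 = (7 − 0) − 7 = 0, so Ȟ^1 ≅ 0
Ȟ^2 = (0 − 0) − 0 = 0, so Ȟ^2 ≅ 0


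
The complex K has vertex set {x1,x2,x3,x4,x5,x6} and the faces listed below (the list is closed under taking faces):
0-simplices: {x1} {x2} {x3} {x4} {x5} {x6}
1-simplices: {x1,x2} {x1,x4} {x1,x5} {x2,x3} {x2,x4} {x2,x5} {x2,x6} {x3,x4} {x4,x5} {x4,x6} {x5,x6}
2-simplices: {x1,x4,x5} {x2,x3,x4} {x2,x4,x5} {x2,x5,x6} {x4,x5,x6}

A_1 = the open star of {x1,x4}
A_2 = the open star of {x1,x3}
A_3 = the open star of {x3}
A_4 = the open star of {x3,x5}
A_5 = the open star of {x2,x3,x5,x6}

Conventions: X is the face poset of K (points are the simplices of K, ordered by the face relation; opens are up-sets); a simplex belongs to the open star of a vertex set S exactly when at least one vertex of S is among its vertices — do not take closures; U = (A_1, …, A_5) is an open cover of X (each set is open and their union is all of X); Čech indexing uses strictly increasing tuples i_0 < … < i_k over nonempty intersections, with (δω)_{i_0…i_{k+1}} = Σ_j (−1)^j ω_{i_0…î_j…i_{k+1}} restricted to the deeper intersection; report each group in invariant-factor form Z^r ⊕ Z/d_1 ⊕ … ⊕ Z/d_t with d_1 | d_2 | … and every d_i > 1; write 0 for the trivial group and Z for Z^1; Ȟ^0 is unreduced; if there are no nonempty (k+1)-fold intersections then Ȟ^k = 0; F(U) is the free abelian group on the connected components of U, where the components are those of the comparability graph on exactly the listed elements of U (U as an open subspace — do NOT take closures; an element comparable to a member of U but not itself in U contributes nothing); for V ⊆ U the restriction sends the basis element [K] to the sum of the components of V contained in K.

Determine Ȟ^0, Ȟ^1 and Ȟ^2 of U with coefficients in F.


cover nerve:
  A1={{x1},{x4},{x1,x2},{x1,x4},{x1,x5},{x2,x4},{x3,x4},{x4,x5},{x4,x6},{x1,x4,x5},{x2,x3,x4},{x2,x4,x5},{x4,x5,x6}} A2={{x1},{x3},{x1,x2},{x1,x4},{x1,x5},{x2,x3},{x3,x4},{x1,x4,x5},{x2,x3,x4}} A3={{x3},{x2,x3},{x3,x4},{x2,x3,x4}} A4={{x3},{x5},{x1,x5},{x2,x3},{x2,x5},{x3,x4},{x4,x5},{x5,x6},{x1,x4,x5},{x2,x3,x4},{x2,x4,x5},{x2,x5,x6},{x4,x5,x6}} A5={{x2},{x3},{x5},{x6},{x1,x2},{x1,x5},{x2,x3},{x2,x4},{x2,x5},{x2,x6},{x3,x4},{x4,x5},{x4,x6},{x5,x6},{x1,x4,x5},{x2,x3,x4},{x2,x4,x5},{x2,x5,x6},{x4,x5,x6}}
  A12={{x1},{x1,x2},{x1,x4},{x1,x5},{x3,x4},{x1,x4,x5},{x2,x3,x4}} A13={{x3,x4},{x2,x3,x4}} A14={{x1,x5},{x3,x4},{x4,x5},{x1,x4,x5},{x2,x3,x4},{x2,x4,x5},{x4,x5,x6}} A15={{x1,x2},{x1,x5},{x2,x4},{x3,x4},{x4,x5},{x4,x6},{x1,x4,x5},{x2,x3,x4},{x2,x4,x5},{x4,x5,x6}} A23={{x3},{x2,x3},{x3,x4},{x2,x3,x4}} A24={{x3},{x1,x5},{x2,x3},{x3,x4},{x1,x4,x5},{x2,x3,x4}} A25={{x3},{x1,x2},{x1,x5},{x2,x3},{x3,x4},{x1,x4,x5},{x2,x3,x4}} A34={{x3},{x2,x3},{x3,x4},{x2,x3,x4}} A35={{x3},{x2,x3},{x3,x4},{x2,x3,x4}} A45={{x3},{x5},{x1,x5},{x2,x3},{x2,x5},{x3,x4},{x4,x5},{x5,x6},{x1,x4,x5},{x2,x3,x4},{x2,x4,x5},{x2,x5,x6},{x4,x5,x6}}
  A123={{x3,x4},{x2,x3,x4}} A124={{x1,x5},{x3,x4},{x1,x4,x5},{x2,x3,x4}} A125={{x1,x2},{x1,x5},{x3,x4},{x1,x4,x5},{x2,x3,x4}} A134={{x3,x4},{x2,x3,x4}} A135={{x3,x4},{x2,x3,x4}} A145={{x1,x5},{x3,x4},{x4,x5},{x1,x4,x5},{x2,x3,x4},{x2,x4,x5},{x4,x5,x6}} A234={{x3},{x2,x3},{x3,x4},{x2,x3,x4}} A235={{x3},{x2,x3},{x3,x4},{x2,x3,x4}} A245={{x3},{x1,x5},{x2,x3},{x3,x4},{x1,x4,x5},{x2,x3,x4}} A345={{x3},{x2,x3},{x3,x4},{x2,x3,x4}}
  A1234={{x3,x4},{x2,x3,x4}} A1235={{x3,x4},{x2,x3,x4}} A1245={{x1,x5},{x3,x4},{x1,x4,x5},{x2,x3,x4}} A1345={{x3,x4},{x2,x3,x4}} A2345={{x3},{x2,x3},{x3,x4},{x2,x3,x4}}
  A12345={{x3,x4},{x2,x3,x4}}
components per intersection:
  A1: {{x1},{x4},{x1,x2},{x1,x4},{x1,x5},{x2,x4},{x3,x4},{x4,x5},{x4,x6},{x1,x4,x5},{x2,x3,x4},{x2,x4,x5},{x4,x5,x6}}
  A2: {{x1},{x1,x2},{x1,x4},{x1,x5},{x1,x4,x5}} {{x3},{x2,x3},{x3,x4},{x2,x3,x4}}
  A3: {{x3},{x2,x3},{x3,x4},{x2,x3,x4}}
  A4: {{x3},{x2,x3},{x3,x4},{x2,x3,x4}} {{x5},{x1,x5},{x2,x5},{x4,x5},{x5,x6},{x1,x4,x5},{x2,x4,x5},{x2,x5,x6},{x4,x5,x6}}
  A5: {{x2},{x3},{x5},{x6},{x1,x2},{x1,x5},{x2,x3},{x2,x4},{x2,x5},{x2,x6},{x3,x4},{x4,x5},{x4,x6},{x5,x6},{x1,x4,x5},{x2,x3,x4},{x2,x4,x5},{x2,x5,x6},{x4,x5,x6}}
  A12: {{x1},{x1,x2},{x1,x4},{x1,x5},{x1,x4,x5}} {{x3,x4},{x2,x3,x4}}
  A13: {{x3,x4},{x2,x3,x4}}
  A14: {{x1,x5},{x4,x5},{x1,x4,x5},{x2,x4,x5},{x4,x5,x6}} {{x3,x4},{x2,x3,x4}}
  A15: {{x1,x2}} {{x1,x5},{x2,x4},{x3,x4},{x4,x5},{x4,x6},{x1,x4,x5},{x2,x3,x4},{x2,x4,x5},{x4,x5,x6}}
  A23: {{x3},{x2,x3},{x3,x4},{x2,x3,x4}}
  A24: {{x3},{x2,x3},{x3,x4},{x2,x3,x4}} {{x1,x5},{x1,x4,x5}}
  A25: {{x3},{x2,x3},{x3,x4},{x2,x3,x4}} {{x1,x2}} {{x1,x5},{x1,x4,x5}}
  A34: {{x3},{x2,x3},{x3,x4},{x2,x3,x4}}
  A35: {{x3},{x2,x3},{x3,x4},{x2,x3,x4}}
  A45: {{x3},{x2,x3},{x3,x4},{x2,x3,x4}} {{x5},{x1,x5},{x2,x5},{x4,x5},{x5,x6},{x1,x4,x5},{x2,x4,x5},{x2,x5,x6},{x4,x5,x6}}
  A123: {{x3,x4},{x2,x3,x4}}
  A124: {{x1,x5},{x1,x4,x5}} {{x3,x4},{x2,x3,x4}}
  A125: {{x1,x2}} {{x1,x5},{x1,x4,x5}} {{x3,x4},{x2,x3,x4}}
  A134: {{x3,x4},{x2,x3,x4}}
  A135: {{x3,x4},{x2,x3,x4}}
  A145: {{x1,x5},{x4,x5},{x1,x4,x5},{x2,x4,x5},{x4,x5,x6}} {{x3,x4},{x2,x3,x4}}
  A234: {{x3},{x2,x3},{x3,x4},{x2,x3,x4}}
  A235: {{x3},{x2,x3},{x3,x4},{x2,x3,x4}}
  A245: {{x3},{x2,x3},{x3,x4},{x2,x3,x4}} {{x1,x5},{x1,x4,x5}}
  A345: {{x3},{x2,x3},{x3,x4},{x2,x3,x4}}
  A1234: {{x3,x4},{x2,x3,x4}}
  A1235: {{x3,x4},{x2,x3,x4}}
  A1245: {{x1,x5},{x1,x4,x5}} {{x3,x4},{x2,x3,x4}}
  A1345: {{x3,x4},{x2,x3,x4}}
  A2345: {{x3},{x2,x3},{x3,x4},{x2,x3,x4}}
  A12345: {{x3,x4},{x2,x3,x4}}
C dims 7,17,15,6; δ0: rk 6, SNF 1^6; δ1: rk 10, SNF 1^10; δ2: rk 5, SNF 1^5
Ȟ^0: (7−6)−0=1 ⇒ Z
Ȟ^1: (17−10)−6=1 ⇒ Z
Ȟ^2: (15−5)−10=0 ⇒ 0

Ȟ^0 ≅ Z, Ȟ^1 ≅ Z, Ȟ^2 ≅ 0


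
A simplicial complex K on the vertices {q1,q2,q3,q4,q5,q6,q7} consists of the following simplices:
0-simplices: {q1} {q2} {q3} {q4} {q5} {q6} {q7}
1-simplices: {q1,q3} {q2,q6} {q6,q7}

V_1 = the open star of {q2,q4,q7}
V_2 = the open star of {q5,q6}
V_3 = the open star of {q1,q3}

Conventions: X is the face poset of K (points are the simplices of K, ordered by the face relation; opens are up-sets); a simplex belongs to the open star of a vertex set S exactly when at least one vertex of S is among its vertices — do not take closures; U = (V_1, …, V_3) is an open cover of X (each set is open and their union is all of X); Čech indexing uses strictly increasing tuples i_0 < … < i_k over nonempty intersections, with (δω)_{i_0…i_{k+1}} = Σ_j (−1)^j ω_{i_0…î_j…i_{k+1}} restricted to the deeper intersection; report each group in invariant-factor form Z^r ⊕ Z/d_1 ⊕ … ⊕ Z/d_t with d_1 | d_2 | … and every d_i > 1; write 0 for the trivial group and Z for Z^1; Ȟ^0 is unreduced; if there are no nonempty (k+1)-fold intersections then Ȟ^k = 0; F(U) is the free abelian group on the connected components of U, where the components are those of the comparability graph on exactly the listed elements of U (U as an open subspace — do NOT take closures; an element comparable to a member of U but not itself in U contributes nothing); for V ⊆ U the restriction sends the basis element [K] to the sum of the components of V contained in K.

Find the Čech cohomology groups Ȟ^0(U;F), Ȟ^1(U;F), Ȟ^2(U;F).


Ȟ^0(U;F) ≅ Z^4,  Ȟ^1(U;F) ≅ 0,  Ȟ^2(U;F) ≅ 0

intersection data:
  V1={{q2},{q4},{q7},{q2,q6},{q6,q7}} V2={{q5},{q6},{q2,q6},{q6,q7}} V3={{q1},{q3},{q1,q3}}
  V12={{q2,q6},{q6,q7}}
components per intersection:
  V1: {{q2},{q2,q6}} {{q4}} {{q7},{q6,q7}}
  V2: {{q5}} {{q6},{q2,q6},{q6,q7}}
  V3: {{q1},{q3},{q1,q3}}
  V12: {{q2,q6}} {{q6,q7}}
C dims 6,2; δ0: rk 2, SNF 1^2
Ȟ^0 = (6 − 2) − 0 = 4, so Ȟ^0 ≅ Z^4
Ȟ^1 = (2 − 0) − 2 = 0, so Ȟ^1 ≅ 0
Ȟ^2 = (0 − 0) − 0 = 0, so Ȟ^2 ≅ 0


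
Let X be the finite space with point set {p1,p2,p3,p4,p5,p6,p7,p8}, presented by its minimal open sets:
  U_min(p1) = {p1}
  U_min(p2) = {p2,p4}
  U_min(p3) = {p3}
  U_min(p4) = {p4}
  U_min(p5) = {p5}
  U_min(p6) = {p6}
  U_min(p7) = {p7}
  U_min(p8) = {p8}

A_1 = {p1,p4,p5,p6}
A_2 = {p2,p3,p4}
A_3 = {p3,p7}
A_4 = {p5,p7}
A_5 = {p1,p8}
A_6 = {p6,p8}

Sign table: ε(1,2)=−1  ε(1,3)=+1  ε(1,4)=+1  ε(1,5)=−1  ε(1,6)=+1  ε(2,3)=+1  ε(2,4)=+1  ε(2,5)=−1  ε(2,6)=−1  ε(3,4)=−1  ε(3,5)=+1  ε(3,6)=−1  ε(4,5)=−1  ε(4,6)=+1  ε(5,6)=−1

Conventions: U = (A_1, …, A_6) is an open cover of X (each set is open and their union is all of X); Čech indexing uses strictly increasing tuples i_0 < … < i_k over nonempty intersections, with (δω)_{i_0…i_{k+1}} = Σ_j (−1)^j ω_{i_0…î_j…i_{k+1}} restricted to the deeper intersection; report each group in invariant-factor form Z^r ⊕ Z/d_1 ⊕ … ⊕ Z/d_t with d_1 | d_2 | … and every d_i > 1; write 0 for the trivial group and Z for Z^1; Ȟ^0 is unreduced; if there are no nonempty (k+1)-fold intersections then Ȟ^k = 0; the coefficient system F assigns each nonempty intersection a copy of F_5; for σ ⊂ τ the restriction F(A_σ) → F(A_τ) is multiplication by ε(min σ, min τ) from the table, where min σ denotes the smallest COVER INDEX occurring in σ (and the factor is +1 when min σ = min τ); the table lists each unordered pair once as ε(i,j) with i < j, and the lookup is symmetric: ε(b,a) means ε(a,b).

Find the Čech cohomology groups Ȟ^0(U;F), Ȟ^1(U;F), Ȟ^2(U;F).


Ȟ^0(U;F) ≅ Z/5,  Ȟ^1(U;F) ≅ Z/5 ⊕ Z/5,  Ȟ^2(U;F) ≅ 0

cover nerve:
  A12={p4} A14={p5} A15={p1} A16={p6} A23={p3} A34={p7} A56={p8}
C dims 6,7; δ0: rk_F5 5
Ȟ^0: (6−5)−0=1 ⇒ Z/5
Ȟ^1: (7−0)−5=2 ⇒ Z/5 ⊕ Z/5
Ȟ^2: (0−0)−0=0 ⇒ 0


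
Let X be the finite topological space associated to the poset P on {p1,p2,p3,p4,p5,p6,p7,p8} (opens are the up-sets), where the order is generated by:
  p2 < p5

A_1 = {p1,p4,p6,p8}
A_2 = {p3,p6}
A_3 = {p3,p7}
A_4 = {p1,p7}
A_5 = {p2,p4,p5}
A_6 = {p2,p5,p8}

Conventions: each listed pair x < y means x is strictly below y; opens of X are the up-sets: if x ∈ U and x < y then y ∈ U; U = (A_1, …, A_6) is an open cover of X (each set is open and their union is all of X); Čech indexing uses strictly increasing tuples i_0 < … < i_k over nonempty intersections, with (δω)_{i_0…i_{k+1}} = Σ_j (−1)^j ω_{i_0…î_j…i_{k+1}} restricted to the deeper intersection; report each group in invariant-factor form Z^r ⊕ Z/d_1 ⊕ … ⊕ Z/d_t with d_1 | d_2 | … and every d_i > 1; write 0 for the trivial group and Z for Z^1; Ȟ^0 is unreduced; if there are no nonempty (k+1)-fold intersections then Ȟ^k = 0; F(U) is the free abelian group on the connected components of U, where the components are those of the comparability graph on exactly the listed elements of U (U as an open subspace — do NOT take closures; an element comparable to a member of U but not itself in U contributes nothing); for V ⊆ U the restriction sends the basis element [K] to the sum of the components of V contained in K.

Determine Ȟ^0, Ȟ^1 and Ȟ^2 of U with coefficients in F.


cover nerve:
  A12={p6} A14={p1} A15={p4} A16={p8} A23={p3} A34={p7} A56={p2,p5}
components per intersection:
  A1: {p1} {p4} {p6} {p8}
  A2: {p3} {p6}
  A3: {p3} {p7}
  A4: {p1} {p7}
  A5: {p2,p5} {p4}
  A6: {p2,p5} {p8}
  A12: {p6}
  A14: {p1}
  A15: {p4}
  A16: {p8}
  A23: {p3}
  A34: {p7}
  A56: {p2,p5}
C dims 14,7; δ0: rk 7, SNF 1^7
Ȟ^0: (14−7)−0=7 ⇒ Z^7
Ȟ^1: (7−0)−7=0 ⇒ 0
Ȟ^2: (0−0)−0=0 ⇒ 0

Ȟ^0 = Z^7,  Ȟ^1 = 0,  Ȟ^2 = 0


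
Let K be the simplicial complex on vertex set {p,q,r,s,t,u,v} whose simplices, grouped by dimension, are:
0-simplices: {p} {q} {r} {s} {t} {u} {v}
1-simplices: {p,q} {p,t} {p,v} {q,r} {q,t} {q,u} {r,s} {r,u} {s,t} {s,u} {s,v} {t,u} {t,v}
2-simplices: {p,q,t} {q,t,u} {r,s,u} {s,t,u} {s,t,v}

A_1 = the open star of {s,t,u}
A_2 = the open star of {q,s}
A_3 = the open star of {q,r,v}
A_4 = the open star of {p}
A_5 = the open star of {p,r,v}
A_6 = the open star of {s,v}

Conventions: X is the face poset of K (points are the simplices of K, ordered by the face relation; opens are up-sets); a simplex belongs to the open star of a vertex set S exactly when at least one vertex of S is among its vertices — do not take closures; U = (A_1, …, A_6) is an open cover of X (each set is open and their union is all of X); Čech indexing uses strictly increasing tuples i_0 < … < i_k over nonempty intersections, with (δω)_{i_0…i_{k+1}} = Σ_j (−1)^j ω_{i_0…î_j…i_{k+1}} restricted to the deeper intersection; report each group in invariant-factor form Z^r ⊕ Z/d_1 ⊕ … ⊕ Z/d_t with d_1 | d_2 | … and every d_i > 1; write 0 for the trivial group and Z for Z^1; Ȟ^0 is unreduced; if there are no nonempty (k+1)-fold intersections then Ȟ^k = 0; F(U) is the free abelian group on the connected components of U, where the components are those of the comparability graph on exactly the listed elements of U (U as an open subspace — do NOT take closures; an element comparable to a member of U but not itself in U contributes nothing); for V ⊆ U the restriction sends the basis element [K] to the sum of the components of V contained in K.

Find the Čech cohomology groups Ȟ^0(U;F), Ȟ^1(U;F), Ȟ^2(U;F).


nonempty intersections:
  A1={{s},{t},{u},{p,t},{q,t},{q,u},{r,s},{r,u},{s,t},{s,u},{s,v},{t,u},{t,v},{p,q,t},{q,t,u},{r,s,u},{s,t,u},{s,t,v}} A2={{q},{s},{p,q},{q,r},{q,t},{q,u},{r,s},{s,t},{s,u},{s,v},{p,q,t},{q,t,u},{r,s,u},{s,t,u},{s,t,v}} A3={{q},{r},{v},{p,q},{p,v},{q,r},{q,t},{q,u},{r,s},{r,u},{s,v},{t,v},{p,q,t},{q,t,u},{r,s,u},{s,t,v}} A4={{p},{p,q},{p,t},{p,v},{p,q,t}} A5={{p},{r},{v},{p,q},{p,t},{p,v},{q,r},{r,s},{r,u},{s,v},{t,v},{p,q,t},{r,s,u},{s,t,v}} A6={{s},{v},{p,v},{r,s},{s,t},{s,u},{s,v},{t,v},{r,s,u},{s,t,u},{s,t,v}}
  A12={{s},{q,t},{q,u},{r,s},{s,t},{s,u},{s,v},{p,q,t},{q,t,u},{r,s,u},{s,t,u},{s,t,v}} A13={{q,t},{q,u},{r,s},{r,u},{s,v},{t,v},{p,q,t},{q,t,u},{r,s,u},{s,t,v}} A14={{p,t},{p,q,t}} A15={{p,t},{r,s},{r,u},{s,v},{t,v},{p,q,t},{r,s,u},{s,t,v}} A16={{s},{r,s},{s,t},{s,u},{s,v},{t,v},{r,s,u},{s,t,u},{s,t,v}} A23={{q},{p,q},{q,r},{q,t},{q,u},{r,s},{s,v},{p,q,t},{q,t,u},{r,s,u},{s,t,v}} A24={{p,q},{p,q,t}} A25={{p,q},{q,r},{r,s},{s,v},{p,q,t},{r,s,u},{s,t,v}} A26={{s},{r,s},{s,t},{s,u},{s,v},{r,s,u},{s,t,u},{s,t,v}} A34={{p,q},{p,v},{p,q,t}} A35={{r},{v},{p,q},{p,v},{q,r},{r,s},{r,u},{s,v},{t,v},{p,q,t},{r,s,u},{s,t,v}} A36={{v},{p,v},{r,s},{s,v},{t,v},{r,s,u},{s,t,v}} A45={{p},{p,q},{p,t},{p,v},{p,q,t}} A46={{p,v}} A56={{v},{p,v},{r,s},{s,v},{t,v},{r,s,u},{s,t,v}}
  A123={{q,t},{q,u},{r,s},{s,v},{p,q,t},{q,t,u},{r,s,u},{s,t,v}} A124={{p,q,t}} A125={{r,s},{s,v},{p,q,t},{r,s,u},{s,t,v}} A126={{s},{r,s},{s,t},{s,u},{s,v},{r,s,u},{s,t,u},{s,t,v}} A134={{p,q,t}} A135={{r,s},{r,u},{s,v},{t,v},{p,q,t},{r,s,u},{s,t,v}} A136={{r,s},{s,v},{t,v},{r,s,u},{s,t,v}} A145={{p,t},{p,q,t}} A156={{r,s},{s,v},{t,v},{r,s,u},{s,t,v}} A234={{p,q},{p,q,t}} A235={{p,q},{q,r},{r,s},{s,v},{p,q,t},{r,s,u},{s,t,v}} A236={{r,s},{s,v},{r,s,u},{s,t,v}} A245={{p,q},{p,q,t}} A256={{r,s},{s,v},{r,s,u},{s,t,v}} A345={{p,q},{p,v},{p,q,t}} A346={{p,v}} A356={{v},{p,v},{r,s},{s,v},{t,v},{r,s,u},{s,t,v}} A456={{p,v}}
  A1234={{p,q,t}} A1235={{r,s},{s,v},{p,q,t},{r,s,u},{s,t,v}} A1236={{r,s},{s,v},{r,s,u},{s,t,v}} A1245={{p,q,t}} A1256={{r,s},{s,v},{r,s,u},{s,t,v}} A1345={{p,q,t}} A1356={{r,s},{s,v},{t,v},{r,s,u},{s,t,v}} A2345={{p,q},{p,q,t}} A2356={{r,s},{s,v},{r,s,u},{s,t,v}} A3456={{p,v}}
  A12345={{p,q,t}} A12356={{r,s},{s,v},{r,s,u},{s,t,v}}
components per intersection:
  A1: {{s},{t},{u},{p,t},{q,t},{q,u},{r,s},{r,u},{s,t},{s,u},{s,v},{t,u},{t,v},{p,q,t},{q,t,u},{r,s,u},{s,t,u},{s,t,v}}
  A2: {{q},{p,q},{q,r},{q,t},{q,u},{p,q,t},{q,t,u}} {{s},{r,s},{s,t},{s,u},{s,v},{r,s,u},{s,t,u},{s,t,v}}
  A3: {{q},{r},{p,q},{q,r},{q,t},{q,u},{r,s},{r,u},{p,q,t},{q,t,u},{r,s,u}} {{v},{p,v},{s,v},{t,v},{s,t,v}}
  A4: {{p},{p,q},{p,t},{p,v},{p,q,t}}
  A5: {{p},{v},{p,q},{p,t},{p,v},{s,v},{t,v},{p,q,t},{s,t,v}} {{r},{q,r},{r,s},{r,u},{r,s,u}}
  A6: {{s},{v},{p,v},{r,s},{s,t},{s,u},{s,v},{t,v},{r,s,u},{s,t,u},{s,t,v}}
  A12: {{s},{r,s},{s,t},{s,u},{s,v},{r,s,u},{s,t,u},{s,t,v}} {{q,t},{q,u},{p,q,t},{q,t,u}}
  A13: {{q,t},{q,u},{p,q,t},{q,t,u}} {{r,s},{r,u},{r,s,u}} {{s,v},{t,v},{s,t,v}}
  A14: {{p,t},{p,q,t}}
  A15: {{p,t},{p,q,t}} {{r,s},{r,u},{r,s,u}} {{s,v},{t,v},{s,t,v}}
  A16: {{s},{r,s},{s,t},{s,u},{s,v},{t,v},{r,s,u},{s,t,u},{s,t,v}}
  A23: {{q},{p,q},{q,r},{q,t},{q,u},{p,q,t},{q,t,u}} {{r,s},{r,s,u}} {{s,v},{s,t,v}}
  A24: {{p,q},{p,q,t}}
  A25: {{p,q},{p,q,t}} {{q,r}} {{r,s},{r,s,u}} {{s,v},{s,t,v}}
  A26: {{s},{r,s},{s,t},{s,u},{s,v},{r,s,u},{s,t,u},{s,t,v}}
  A34: {{p,q},{p,q,t}} {{p,v}}
  A35: {{r},{q,r},{r,s},{r,u},{r,s,u}} {{v},{p,v},{s,v},{t,v},{s,t,v}} {{p,q},{p,q,t}}
  A36: {{v},{p,v},{s,v},{t,v},{s,t,v}} {{r,s},{r,s,u}}
  A45: {{p},{p,q},{p,t},{p,v},{p,q,t}}
  A46: {{p,v}}
  A56: {{v},{p,v},{s,v},{t,v},{s,t,v}} {{r,s},{r,s,u}}
  A123: {{q,t},{q,u},{p,q,t},{q,t,u}} {{r,s},{r,s,u}} {{s,v},{s,t,v}}
  A124: {{p,q,t}}
  A125: {{r,s},{r,s,u}} {{s,v},{s,t,v}} {{p,q,t}}
  A126: {{s},{r,s},{s,t},{s,u},{s,v},{r,s,u},{s,t,u},{s,t,v}}
  A134: {{p,q,t}}
  A135: {{r,s},{r,u},{r,s,u}} {{s,v},{t,v},{s,t,v}} {{p,q,t}}
  A136: {{r,s},{r,s,u}} {{s,v},{t,v},{s,t,v}}
  A145: {{p,t},{p,q,t}}
  A156: {{r,s},{r,s,u}} {{s,v},{t,v},{s,t,v}}
  A234: {{p,q},{p,q,t}}
  A235: {{p,q},{p,q,t}} {{q,r}} {{r,s},{r,s,u}} {{s,v},{s,t,v}}
  A236: {{r,s},{r,s,u}} {{s,v},{s,t,v}}
  A245: {{p,q},{p,q,t}}
  A256: {{r,s},{r,s,u}} {{s,v},{s,t,v}}
  A345: {{p,q},{p,q,t}} {{p,v}}
  A346: {{p,v}}
  A356: {{v},{p,v},{s,v},{t,v},{s,t,v}} {{r,s},{r,s,u}}
  A456: {{p,v}}
  A1234: {{p,q,t}}
  A1235: {{r,s},{r,s,u}} {{s,v},{s,t,v}} {{p,q,t}}
  A1236: {{r,s},{r,s,u}} {{s,v},{s,t,v}}
  A1245: {{p,q,t}}
  A1256: {{r,s},{r,s,u}} {{s,v},{s,t,v}}
  A1345: {{p,q,t}}
  A1356: {{r,s},{r,s,u}} {{s,v},{t,v},{s,t,v}}
  A2345: {{p,q},{p,q,t}}
  A2356: {{r,s},{r,s,u}} {{s,v},{s,t,v}}
  A3456: {{p,v}}
  A12345: {{p,q,t}}
  A12356: {{r,s},{r,s,u}} {{s,v},{s,t,v}}
C dims 9,30,33,16; δ0: rk 8, SNF 1^8; δ1: rk 20, SNF 1^20; δ2: rk 13, SNF 1^13
Ȟ^0: (9−8)−0=1 ⇒ Z
Ȟ^1: (30−20)−8=2 ⇒ Z^2
Ȟ^2: (33−13)−20=0 ⇒ 0

Ȟ^0 = Z, Ȟ^1 = Z^2, Ȟ^2 = 0


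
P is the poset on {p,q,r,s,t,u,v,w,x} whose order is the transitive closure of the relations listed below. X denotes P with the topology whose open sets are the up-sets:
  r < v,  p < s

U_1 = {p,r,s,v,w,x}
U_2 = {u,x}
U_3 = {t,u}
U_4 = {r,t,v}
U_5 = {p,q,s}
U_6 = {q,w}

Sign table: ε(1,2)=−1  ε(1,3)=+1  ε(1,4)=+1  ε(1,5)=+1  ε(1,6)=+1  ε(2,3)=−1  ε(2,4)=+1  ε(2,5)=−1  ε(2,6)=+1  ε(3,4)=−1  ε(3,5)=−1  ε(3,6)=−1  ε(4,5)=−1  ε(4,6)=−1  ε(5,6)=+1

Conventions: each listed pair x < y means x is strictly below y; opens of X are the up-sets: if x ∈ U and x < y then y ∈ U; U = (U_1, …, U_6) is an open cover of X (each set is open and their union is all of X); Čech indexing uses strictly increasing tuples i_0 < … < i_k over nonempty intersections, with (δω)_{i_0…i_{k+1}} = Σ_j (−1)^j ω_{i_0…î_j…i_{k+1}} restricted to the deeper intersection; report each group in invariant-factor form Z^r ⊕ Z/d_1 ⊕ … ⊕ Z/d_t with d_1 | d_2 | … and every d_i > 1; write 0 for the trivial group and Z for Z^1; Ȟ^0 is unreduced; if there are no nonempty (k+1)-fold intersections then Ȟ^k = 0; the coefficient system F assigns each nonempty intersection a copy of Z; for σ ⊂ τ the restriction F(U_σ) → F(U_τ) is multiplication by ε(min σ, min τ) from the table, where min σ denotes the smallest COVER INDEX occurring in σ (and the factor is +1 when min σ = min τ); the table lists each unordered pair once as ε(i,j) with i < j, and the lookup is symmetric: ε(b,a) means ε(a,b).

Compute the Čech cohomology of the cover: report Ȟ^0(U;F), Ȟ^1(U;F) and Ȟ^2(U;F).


nerve of the cover:
  U12={x} U14={r,v} U15={p,s} U16={w} U23={u} U34={t} U56={q}
C dims 6,7; δ0: rk 6, SNF 1^5·2
Ȟ^0 = (6 − 6) − 0 = 0, so Ȟ^0 ≅ 0
Ȟ^1 = (7 − 0) − 6 = 1 plus torsion [2], so Ȟ^1 ≅ Z ⊕ Z/2
Ȟ^2 = (0 − 0) − 0 = 0, so Ȟ^2 ≅ 0

Ȟ^0 = 0, Ȟ^1 = Z ⊕ Z/2, Ȟ^2 = 0


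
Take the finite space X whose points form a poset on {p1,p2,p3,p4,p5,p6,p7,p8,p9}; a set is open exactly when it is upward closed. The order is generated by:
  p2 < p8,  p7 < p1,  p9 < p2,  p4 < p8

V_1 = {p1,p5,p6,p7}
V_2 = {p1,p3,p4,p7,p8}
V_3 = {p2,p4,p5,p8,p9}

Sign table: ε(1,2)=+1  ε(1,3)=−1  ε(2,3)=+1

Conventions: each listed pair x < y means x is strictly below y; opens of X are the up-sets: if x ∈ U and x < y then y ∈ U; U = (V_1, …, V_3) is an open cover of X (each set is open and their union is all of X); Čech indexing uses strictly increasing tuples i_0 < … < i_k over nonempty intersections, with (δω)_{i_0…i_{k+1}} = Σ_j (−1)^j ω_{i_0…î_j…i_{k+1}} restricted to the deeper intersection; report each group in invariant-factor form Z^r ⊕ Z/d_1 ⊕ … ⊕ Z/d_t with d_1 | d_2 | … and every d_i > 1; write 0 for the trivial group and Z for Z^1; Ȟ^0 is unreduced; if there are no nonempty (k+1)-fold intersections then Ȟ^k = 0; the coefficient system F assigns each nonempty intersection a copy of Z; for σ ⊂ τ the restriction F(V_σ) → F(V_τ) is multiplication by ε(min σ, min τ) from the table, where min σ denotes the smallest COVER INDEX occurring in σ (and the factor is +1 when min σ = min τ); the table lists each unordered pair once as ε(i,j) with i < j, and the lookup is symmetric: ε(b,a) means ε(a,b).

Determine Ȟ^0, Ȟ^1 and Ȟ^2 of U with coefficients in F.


Ȟ^0(U;F) ≅ 0,  Ȟ^1(U;F) ≅ Z/2,  Ȟ^2(U;F) ≅ 0

nerve simplices:
  V12={p1,p7} V13={p5} V23={p4,p8}
C dims 3,3; δ0: rk 3, SNF 1^2·2
degree 0: 3−3−0 = 0 → Ȟ^0 ≅ 0
degree 1: 3−0−3 = 0 plus torsion [2] → Ȟ^1 ≅ Z/2
degree 2: 0−0−0 = 0 → Ȟ^2 ≅ 0


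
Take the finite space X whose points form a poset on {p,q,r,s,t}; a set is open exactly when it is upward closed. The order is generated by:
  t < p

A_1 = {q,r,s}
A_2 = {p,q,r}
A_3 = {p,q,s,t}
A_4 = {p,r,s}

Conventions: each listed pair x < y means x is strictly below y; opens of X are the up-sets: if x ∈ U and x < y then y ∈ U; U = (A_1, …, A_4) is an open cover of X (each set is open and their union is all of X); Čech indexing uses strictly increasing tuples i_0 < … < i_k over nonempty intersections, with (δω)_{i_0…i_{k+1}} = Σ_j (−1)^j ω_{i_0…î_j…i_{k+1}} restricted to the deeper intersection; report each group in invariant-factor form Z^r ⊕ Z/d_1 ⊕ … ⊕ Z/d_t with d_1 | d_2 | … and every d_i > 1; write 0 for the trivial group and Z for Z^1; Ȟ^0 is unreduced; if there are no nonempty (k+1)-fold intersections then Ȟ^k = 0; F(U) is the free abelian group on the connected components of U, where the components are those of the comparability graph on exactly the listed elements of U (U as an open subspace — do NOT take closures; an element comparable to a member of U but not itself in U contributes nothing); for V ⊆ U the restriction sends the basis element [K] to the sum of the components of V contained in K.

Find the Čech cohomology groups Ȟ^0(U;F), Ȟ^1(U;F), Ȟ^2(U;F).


cover nerve:
  A12={q,r} A13={q,s} A14={r,s} A23={p,q} A24={p,r} A34={p,s}
  A123={q} A124={r} A134={s} A234={p}
components per intersection:
  A1: {q} {r} {s}
  A2: {p} {q} {r}
  A3: {p,t} {q} {s}
  A4: {p} {r} {s}
  A12: {q} {r}
  A13: {q} {s}
  A14: {r} {s}
  A23: {p} {q}
  A24: {p} {r}
  A34: {p} {s}
  A123: {q}
  A124: {r}
  A134: {s}
  A234: {p}
C dims 12,12,4; δ0: rk 8, SNF 1^8; δ1: rk 4, SNF 1^4
Ȟ^0: (12−8)−0=4 ⇒ Z^4
Ȟ^1: (12−4)−8=0 ⇒ 0
Ȟ^2: (4−0)−4=0 ⇒ 0

Ȟ^0(U;F) ≅ Z^4,  Ȟ^1(U;F) ≅ 0,  Ȟ^2(U;F) ≅ 0


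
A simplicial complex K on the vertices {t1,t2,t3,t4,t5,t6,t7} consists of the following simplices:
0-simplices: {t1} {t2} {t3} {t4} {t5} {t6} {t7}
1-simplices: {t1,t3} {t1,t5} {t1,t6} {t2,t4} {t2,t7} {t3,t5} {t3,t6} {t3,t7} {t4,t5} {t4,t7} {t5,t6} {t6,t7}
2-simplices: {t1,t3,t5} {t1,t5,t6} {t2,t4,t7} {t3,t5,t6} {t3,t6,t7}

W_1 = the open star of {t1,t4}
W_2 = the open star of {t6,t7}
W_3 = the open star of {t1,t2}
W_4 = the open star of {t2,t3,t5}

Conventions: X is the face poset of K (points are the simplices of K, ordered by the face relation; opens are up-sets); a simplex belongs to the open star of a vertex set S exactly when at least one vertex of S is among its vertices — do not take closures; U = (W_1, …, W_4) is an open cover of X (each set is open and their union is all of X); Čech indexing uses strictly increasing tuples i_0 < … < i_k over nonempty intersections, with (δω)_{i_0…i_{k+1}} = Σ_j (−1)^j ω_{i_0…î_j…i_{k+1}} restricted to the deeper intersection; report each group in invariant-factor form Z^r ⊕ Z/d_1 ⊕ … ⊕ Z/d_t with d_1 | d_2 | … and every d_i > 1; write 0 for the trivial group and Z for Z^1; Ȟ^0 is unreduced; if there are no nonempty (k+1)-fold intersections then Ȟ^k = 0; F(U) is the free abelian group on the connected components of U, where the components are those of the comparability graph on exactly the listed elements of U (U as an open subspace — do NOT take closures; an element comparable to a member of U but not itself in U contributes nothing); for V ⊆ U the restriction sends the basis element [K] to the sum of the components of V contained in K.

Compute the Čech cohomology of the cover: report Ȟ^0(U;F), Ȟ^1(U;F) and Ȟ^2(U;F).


nerve simplices:
  W1={{t1},{t4},{t1,t3},{t1,t5},{t1,t6},{t2,t4},{t4,t5},{t4,t7},{t1,t3,t5},{t1,t5,t6},{t2,t4,t7}} W2={{t6},{t7},{t1,t6},{t2,t7},{t3,t6},{t3,t7},{t4,t7},{t5,t6},{t6,t7},{t1,t5,t6},{t2,t4,t7},{t3,t5,t6},{t3,t6,t7}} W3={{t1},{t2},{t1,t3},{t1,t5},{t1,t6},{t2,t4},{t2,t7},{t1,t3,t5},{t1,t5,t6},{t2,t4,t7}} W4={{t2},{t3},{t5},{t1,t3},{t1,t5},{t2,t4},{t2,t7},{t3,t5},{t3,t6},{t3,t7},{t4,t5},{t5,t6},{t1,t3,t5},{t1,t5,t6},{t2,t4,t7},{t3,t5,t6},{t3,t6,t7}}
  W12={{t1,t6},{t4,t7},{t1,t5,t6},{t2,t4,t7}} W13={{t1},{t1,t3},{t1,t5},{t1,t6},{t2,t4},{t1,t3,t5},{t1,t5,t6},{t2,t4,t7}} W14={{t1,t3},{t1,t5},{t2,t4},{t4,t5},{t1,t3,t5},{t1,t5,t6},{t2,t4,t7}} W23={{t1,t6},{t2,t7},{t1,t5,t6},{t2,t4,t7}} W24={{t2,t7},{t3,t6},{t3,t7},{t5,t6},{t1,t5,t6},{t2,t4,t7},{t3,t5,t6},{t3,t6,t7}} W34={{t2},{t1,t3},{t1,t5},{t2,t4},{t2,t7},{t1,t3,t5},{t1,t5,t6},{t2,t4,t7}}
  W123={{t1,t6},{t1,t5,t6},{t2,t4,t7}} W124={{t1,t5,t6},{t2,t4,t7}} W134={{t1,t3},{t1,t5},{t2,t4},{t1,t3,t5},{t1,t5,t6},{t2,t4,t7}} W234={{t2,t7},{t1,t5,t6},{t2,t4,t7}}
  W1234={{t1,t5,t6},{t2,t4,t7}}
components per intersection:
  W1: {{t1},{t1,t3},{t1,t5},{t1,t6},{t1,t3,t5},{t1,t5,t6}} {{t4},{t2,t4},{t4,t5},{t4,t7},{t2,t4,t7}}
  W2: {{t6},{t7},{t1,t6},{t2,t7},{t3,t6},{t3,t7},{t4,t7},{t5,t6},{t6,t7},{t1,t5,t6},{t2,t4,t7},{t3,t5,t6},{t3,t6,t7}}
  W3: {{t1},{t1,t3},{t1,t5},{t1,t6},{t1,t3,t5},{t1,t5,t6}} {{t2},{t2,t4},{t2,t7},{t2,t4,t7}}
  W4: {{t2},{t2,t4},{t2,t7},{t2,t4,t7}} {{t3},{t5},{t1,t3},{t1,t5},{t3,t5},{t3,t6},{t3,t7},{t4,t5},{t5,t6},{t1,t3,t5},{t1,t5,t6},{t3,t5,t6},{t3,t6,t7}}
  W12: {{t1,t6},{t1,t5,t6}} {{t4,t7},{t2,t4,t7}}
  W13: {{t1},{t1,t3},{t1,t5},{t1,t6},{t1,t3,t5},{t1,t5,t6}} {{t2,t4},{t2,t4,t7}}
  W14: {{t1,t3},{t1,t5},{t1,t3,t5},{t1,t5,t6}} {{t2,t4},{t2,t4,t7}} {{t4,t5}}
  W23: {{t1,t6},{t1,t5,t6}} {{t2,t7},{t2,t4,t7}}
  W24: {{t2,t7},{t2,t4,t7}} {{t3,t6},{t3,t7},{t5,t6},{t1,t5,t6},{t3,t5,t6},{t3,t6,t7}}
  W34: {{t2},{t2,t4},{t2,t7},{t2,t4,t7}} {{t1,t3},{t1,t5},{t1,t3,t5},{t1,t5,t6}}
  W123: {{t1,t6},{t1,t5,t6}} {{t2,t4,t7}}
  W124: {{t1,t5,t6}} {{t2,t4,t7}}
  W134: {{t1,t3},{t1,t5},{t1,t3,t5},{t1,t5,t6}} {{t2,t4},{t2,t4,t7}}
  W234: {{t2,t7},{t2,t4,t7}} {{t1,t5,t6}}
  W1234: {{t1,t5,t6}} {{t2,t4,t7}}
C dims 7,13,8,2; δ0: rk 6, SNF 1^6; δ1: rk 6, SNF 1^6; δ2: rk 2, SNF 1^2
degree 0: 7−6−0 = 1 → Ȟ^0 ≅ Z
degree 1: 13−6−6 = 1 → Ȟ^1 ≅ Z
degree 2: 8−2−6 = 0 → Ȟ^2 ≅ 0

Ȟ^0 ≅ Z, Ȟ^1 ≅ Z, Ȟ^2 ≅ 0


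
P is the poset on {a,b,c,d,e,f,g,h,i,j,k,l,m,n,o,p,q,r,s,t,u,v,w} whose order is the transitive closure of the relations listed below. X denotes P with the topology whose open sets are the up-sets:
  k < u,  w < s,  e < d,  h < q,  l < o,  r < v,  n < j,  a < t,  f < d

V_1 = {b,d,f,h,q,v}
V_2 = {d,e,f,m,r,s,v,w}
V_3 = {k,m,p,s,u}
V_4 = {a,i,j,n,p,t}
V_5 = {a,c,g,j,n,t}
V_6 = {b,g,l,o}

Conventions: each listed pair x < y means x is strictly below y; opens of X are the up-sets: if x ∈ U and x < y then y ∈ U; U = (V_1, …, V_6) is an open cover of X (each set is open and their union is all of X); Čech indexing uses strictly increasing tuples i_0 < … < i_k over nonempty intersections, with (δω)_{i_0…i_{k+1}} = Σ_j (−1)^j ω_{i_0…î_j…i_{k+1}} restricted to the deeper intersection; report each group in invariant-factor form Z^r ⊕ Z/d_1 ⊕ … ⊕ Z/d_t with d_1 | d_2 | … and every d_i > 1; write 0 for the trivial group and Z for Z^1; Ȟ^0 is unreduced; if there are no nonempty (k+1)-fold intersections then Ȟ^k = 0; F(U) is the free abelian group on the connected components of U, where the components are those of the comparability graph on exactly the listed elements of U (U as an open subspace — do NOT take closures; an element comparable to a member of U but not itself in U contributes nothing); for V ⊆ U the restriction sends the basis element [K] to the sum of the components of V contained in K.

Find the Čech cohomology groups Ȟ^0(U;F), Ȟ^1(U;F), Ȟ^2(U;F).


nerve of the cover:
  V12={d,f,v} V16={b} V23={m,s} V34={p} V45={a,j,n,t} V56={g}
components per intersection:
  V1: {b} {d,f} {h,q} {v}
  V2: {d,e,f} {m} {r,v} {s,w}
  V3: {k,u} {m} {p} {s}
  V4: {a,t} {i} {j,n} {p}
  V5: {a,t} {c} {g} {j,n}
  V6: {b} {g} {l,o}
  V12: {d,f} {v}
  V16: {b}
  V23: {m} {s}
  V34: {p}
  V45: {a,t} {j,n}
  V56: {g}
C dims 23,9; δ0: rk 9, SNF 1^9
Ȟ^0 = (23 − 9) − 0 = 14, so Ȟ^0 ≅ Z^14
Ȟ^1 = (9 − 0) − 9 = 0, so Ȟ^1 ≅ 0
Ȟ^2 = (0 − 0) − 0 = 0, so Ȟ^2 ≅ 0

Ȟ^0 ≅ Z^14, Ȟ^1 ≅ 0, Ȟ^2 ≅ 0


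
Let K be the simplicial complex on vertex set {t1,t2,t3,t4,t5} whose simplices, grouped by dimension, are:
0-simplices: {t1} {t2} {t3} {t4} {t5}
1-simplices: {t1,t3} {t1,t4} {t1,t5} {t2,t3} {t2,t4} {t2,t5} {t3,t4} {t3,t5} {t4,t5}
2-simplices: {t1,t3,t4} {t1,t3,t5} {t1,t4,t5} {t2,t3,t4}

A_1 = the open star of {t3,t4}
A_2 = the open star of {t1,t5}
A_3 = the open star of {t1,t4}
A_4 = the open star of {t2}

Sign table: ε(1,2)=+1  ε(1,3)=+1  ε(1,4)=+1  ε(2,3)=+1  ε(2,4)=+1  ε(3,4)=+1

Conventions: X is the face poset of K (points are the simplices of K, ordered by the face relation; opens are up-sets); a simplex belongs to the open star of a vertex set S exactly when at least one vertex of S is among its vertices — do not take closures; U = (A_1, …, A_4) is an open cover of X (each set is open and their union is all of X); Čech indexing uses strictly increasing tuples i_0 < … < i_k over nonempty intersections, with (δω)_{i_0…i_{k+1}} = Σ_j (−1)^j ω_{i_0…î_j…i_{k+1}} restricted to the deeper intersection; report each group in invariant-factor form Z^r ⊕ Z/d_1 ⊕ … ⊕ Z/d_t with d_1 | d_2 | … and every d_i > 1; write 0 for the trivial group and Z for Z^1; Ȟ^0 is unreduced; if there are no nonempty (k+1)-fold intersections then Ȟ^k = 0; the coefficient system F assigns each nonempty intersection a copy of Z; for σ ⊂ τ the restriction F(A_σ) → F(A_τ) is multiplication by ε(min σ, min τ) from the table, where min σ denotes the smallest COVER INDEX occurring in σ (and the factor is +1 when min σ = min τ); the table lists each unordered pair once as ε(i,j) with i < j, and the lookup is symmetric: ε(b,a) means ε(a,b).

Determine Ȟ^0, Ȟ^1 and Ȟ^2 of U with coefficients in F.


cover nerve:
  A1={{t3},{t4},{t1,t3},{t1,t4},{t2,t3},{t2,t4},{t3,t4},{t3,t5},{t4,t5},{t1,t3,t4},{t1,t3,t5},{t1,t4,t5},{t2,t3,t4}} A2={{t1},{t5},{t1,t3},{t1,t4},{t1,t5},{t2,t5},{t3,t5},{t4,t5},{t1,t3,t4},{t1,t3,t5},{t1,t4,t5}} A3={{t1},{t4},{t1,t3},{t1,t4},{t1,t5},{t2,t4},{t3,t4},{t4,t5},{t1,t3,t4},{t1,t3,t5},{t1,t4,t5},{t2,t3,t4}} A4={{t2},{t2,t3},{t2,t4},{t2,t5},{t2,t3,t4}}
  A12={{t1,t3},{t1,t4},{t3,t5},{t4,t5},{t1,t3,t4},{t1,t3,t5},{t1,t4,t5}} A13={{t4},{t1,t3},{t1,t4},{t2,t4},{t3,t4},{t4,t5},{t1,t3,t4},{t1,t3,t5},{t1,t4,t5},{t2,t3,t4}} A14={{t2,t3},{t2,t4},{t2,t3,t4}} A23={{t1},{t1,t3},{t1,t4},{t1,t5},{t4,t5},{t1,t3,t4},{t1,t3,t5},{t1,t4,t5}} A24={{t2,t5}} A34={{t2,t4},{t2,t3,t4}}
  A123={{t1,t3},{t1,t4},{t4,t5},{t1,t3,t4},{t1,t3,t5},{t1,t4,t5}} A134={{t2,t4},{t2,t3,t4}}
C dims 4,6,2; δ0: rk 3, SNF 1^3; δ1: rk 2, SNF 1^2
Ȟ^0: (4−3)−0=1 ⇒ Z
Ȟ^1: (6−2)−3=1 ⇒ Z
Ȟ^2: (2−0)−2=0 ⇒ 0

Ȟ^0 = Z, Ȟ^1 = Z, Ȟ^2 = 0


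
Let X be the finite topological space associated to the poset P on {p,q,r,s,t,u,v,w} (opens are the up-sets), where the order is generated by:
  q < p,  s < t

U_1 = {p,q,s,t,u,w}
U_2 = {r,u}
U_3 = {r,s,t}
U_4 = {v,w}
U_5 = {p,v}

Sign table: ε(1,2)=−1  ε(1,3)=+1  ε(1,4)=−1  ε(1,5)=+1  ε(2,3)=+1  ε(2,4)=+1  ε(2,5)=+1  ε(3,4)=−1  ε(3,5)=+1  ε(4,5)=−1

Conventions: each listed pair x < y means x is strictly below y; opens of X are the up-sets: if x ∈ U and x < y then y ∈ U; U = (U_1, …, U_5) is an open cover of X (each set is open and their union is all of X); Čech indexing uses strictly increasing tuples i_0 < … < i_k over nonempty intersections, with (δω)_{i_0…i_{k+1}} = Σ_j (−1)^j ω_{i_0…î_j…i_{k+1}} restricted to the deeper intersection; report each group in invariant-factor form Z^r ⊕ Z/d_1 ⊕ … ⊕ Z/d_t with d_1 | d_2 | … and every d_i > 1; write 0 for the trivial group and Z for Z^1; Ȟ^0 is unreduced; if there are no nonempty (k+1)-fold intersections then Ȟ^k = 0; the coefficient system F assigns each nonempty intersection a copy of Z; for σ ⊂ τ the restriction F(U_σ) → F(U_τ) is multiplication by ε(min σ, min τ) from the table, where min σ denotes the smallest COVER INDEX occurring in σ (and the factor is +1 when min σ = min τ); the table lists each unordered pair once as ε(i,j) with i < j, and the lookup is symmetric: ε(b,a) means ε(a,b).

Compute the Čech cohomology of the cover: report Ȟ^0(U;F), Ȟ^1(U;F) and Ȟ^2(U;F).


intersection data:
  U12={u} U13={s,t} U14={w} U15={p} U23={r} U45={v}
C dims 5,6; δ0: rk 5, SNF 1^4·2
Ȟ^0 = (5 − 5) − 0 = 0, so Ȟ^0 ≅ 0
Ȟ^1 = (6 − 0) − 5 = 1 plus torsion [2], so Ȟ^1 ≅ Z ⊕ Z/2
Ȟ^2 = (0 − 0) − 0 = 0, so Ȟ^2 ≅ 0

Ȟ^0 ≅ 0, Ȟ^1 ≅ Z ⊕ Z/2 and Ȟ^2 ≅ 0


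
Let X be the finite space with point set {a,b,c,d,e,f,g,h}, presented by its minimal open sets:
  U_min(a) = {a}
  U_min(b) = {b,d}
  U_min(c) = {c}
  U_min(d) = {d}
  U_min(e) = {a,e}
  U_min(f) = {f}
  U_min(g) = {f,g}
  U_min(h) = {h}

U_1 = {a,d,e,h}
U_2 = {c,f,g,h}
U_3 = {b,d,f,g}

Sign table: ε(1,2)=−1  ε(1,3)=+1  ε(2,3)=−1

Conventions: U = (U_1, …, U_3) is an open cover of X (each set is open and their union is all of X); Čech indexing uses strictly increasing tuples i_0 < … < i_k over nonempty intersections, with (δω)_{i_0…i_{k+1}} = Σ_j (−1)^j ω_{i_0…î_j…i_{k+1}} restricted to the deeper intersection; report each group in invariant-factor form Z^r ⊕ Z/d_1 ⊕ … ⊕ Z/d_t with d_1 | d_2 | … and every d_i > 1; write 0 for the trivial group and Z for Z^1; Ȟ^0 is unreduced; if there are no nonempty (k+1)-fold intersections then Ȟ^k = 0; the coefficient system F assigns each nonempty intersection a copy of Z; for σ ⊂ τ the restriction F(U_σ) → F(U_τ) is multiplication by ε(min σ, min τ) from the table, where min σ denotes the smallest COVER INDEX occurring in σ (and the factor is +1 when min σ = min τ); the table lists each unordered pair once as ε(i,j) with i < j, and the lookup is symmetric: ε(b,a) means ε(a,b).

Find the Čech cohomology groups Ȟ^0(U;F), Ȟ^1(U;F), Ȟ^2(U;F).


nonempty overlaps:
  U12={h} U13={d} U23={f,g}
C dims 3,3; δ0: rk 2, SNF 1^2
degree 0: 3−2−0 = 1 → Ȟ^0 ≅ Z
degree 1: 3−0−2 = 1 → Ȟ^1 ≅ Z
degree 2: 0−0−0 = 0 → Ȟ^2 ≅ 0

Ȟ^0 ≅ Z; Ȟ^1 ≅ Z; Ȟ^2 ≅ 0


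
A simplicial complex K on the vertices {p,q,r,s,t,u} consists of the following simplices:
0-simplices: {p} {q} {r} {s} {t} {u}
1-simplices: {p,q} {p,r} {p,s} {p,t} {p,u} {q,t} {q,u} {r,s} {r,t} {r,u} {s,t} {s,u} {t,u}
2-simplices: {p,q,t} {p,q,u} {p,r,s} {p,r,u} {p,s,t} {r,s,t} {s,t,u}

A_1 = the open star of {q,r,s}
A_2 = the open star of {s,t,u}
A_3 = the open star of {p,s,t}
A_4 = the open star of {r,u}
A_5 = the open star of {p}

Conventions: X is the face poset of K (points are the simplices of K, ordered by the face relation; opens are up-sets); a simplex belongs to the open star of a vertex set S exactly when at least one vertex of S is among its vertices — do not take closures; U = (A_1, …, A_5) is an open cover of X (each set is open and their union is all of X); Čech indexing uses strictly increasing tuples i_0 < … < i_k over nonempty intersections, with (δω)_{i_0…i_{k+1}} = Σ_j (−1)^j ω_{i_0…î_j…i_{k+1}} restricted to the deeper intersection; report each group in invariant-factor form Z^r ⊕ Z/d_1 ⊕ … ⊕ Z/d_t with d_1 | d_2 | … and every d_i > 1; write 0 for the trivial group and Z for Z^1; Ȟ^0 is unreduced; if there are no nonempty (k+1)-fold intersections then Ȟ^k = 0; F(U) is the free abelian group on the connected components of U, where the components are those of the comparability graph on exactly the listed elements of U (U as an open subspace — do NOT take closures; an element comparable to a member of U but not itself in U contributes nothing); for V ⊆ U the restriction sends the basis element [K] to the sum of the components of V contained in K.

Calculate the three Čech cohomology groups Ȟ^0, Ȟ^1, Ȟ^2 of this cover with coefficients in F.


nerve of the cover:
  A1={{q},{r},{s},{p,q},{p,r},{p,s},{q,t},{q,u},{r,s},{r,t},{r,u},{s,t},{s,u},{p,q,t},{p,q,u},{p,r,s},{p,r,u},{p,s,t},{r,s,t},{s,t,u}} A2={{s},{t},{u},{p,s},{p,t},{p,u},{q,t},{q,u},{r,s},{r,t},{r,u},{s,t},{s,u},{t,u},{p,q,t},{p,q,u},{p,r,s},{p,r,u},{p,s,t},{r,s,t},{s,t,u}} A3={{p},{s},{t},{p,q},{p,r},{p,s},{p,t},{p,u},{q,t},{r,s},{r,t},{s,t},{s,u},{t,u},{p,q,t},{p,q,u},{p,r,s},{p,r,u},{p,s,t},{r,s,t},{s,t,u}} A4={{r},{u},{p,r},{p,u},{q,u},{r,s},{r,t},{r,u},{s,u},{t,u},{p,q,u},{p,r,s},{p,r,u},{r,s,t},{s,t,u}} A5={{p},{p,q},{p,r},{p,s},{p,t},{p,u},{p,q,t},{p,q,u},{p,r,s},{p,r,u},{p,s,t}}
  A12={{s},{p,s},{q,t},{q,u},{r,s},{r,t},{r,u},{s,t},{s,u},{p,q,t},{p,q,u},{p,r,s},{p,r,u},{p,s,t},{r,s,t},{s,t,u}} A13={{s},{p,q},{p,r},{p,s},{q,t},{r,s},{r,t},{s,t},{s,u},{p,q,t},{p,q,u},{p,r,s},{p,r,u},{p,s,t},{r,s,t},{s,t,u}} A14={{r},{p,r},{q,u},{r,s},{r,t},{r,u},{s,u},{p,q,u},{p,r,s},{p,r,u},{r,s,t},{s,t,u}} A15={{p,q},{p,r},{p,s},{p,q,t},{p,q,u},{p,r,s},{p,r,u},{p,s,t}} A23={{s},{t},{p,s},{p,t},{p,u},{q,t},{r,s},{r,t},{s,t},{s,u},{t,u},{p,q,t},{p,q,u},{p,r,s},{p,r,u},{p,s,t},{r,s,t},{s,t,u}} A24={{u},{p,u},{q,u},{r,s},{r,t},{r,u},{s,u},{t,u},{p,q,u},{p,r,s},{p,r,u},{r,s,t},{s,t,u}} A25={{p,s},{p,t},{p,u},{p,q,t},{p,q,u},{p,r,s},{p,r,u},{p,s,t}} A34={{p,r},{p,u},{r,s},{r,t},{s,u},{t,u},{p,q,u},{p,r,s},{p,r,u},{r,s,t},{s,t,u}} A35={{p},{p,q},{p,r},{p,s},{p,t},{p,u},{p,q,t},{p,q,u},{p,r,s},{p,r,u},{p,s,t}} A45={{p,r},{p,u},{p,q,u},{p,r,s},{p,r,u}}
  A123={{s},{p,s},{q,t},{r,s},{r,t},{s,t},{s,u},{p,q,t},{p,q,u},{p,r,s},{p,r,u},{p,s,t},{r,s,t},{s,t,u}} A124={{q,u},{r,s},{r,t},{r,u},{s,u},{p,q,u},{p,r,s},{p,r,u},{r,s,t},{s,t,u}} A125={{p,s},{p,q,t},{p,q,u},{p,r,s},{p,r,u},{p,s,t}} A134={{p,r},{r,s},{r,t},{s,u},{p,q,u},{p,r,s},{p,r,u},{r,s,t},{s,t,u}} A135={{p,q},{p,r},{p,s},{p,q,t},{p,q,u},{p,r,s},{p,r,u},{p,s,t}} A145={{p,r},{p,q,u},{p,r,s},{p,r,u}} A234={{p,u},{r,s},{r,t},{s,u},{t,u},{p,q,u},{p,r,s},{p,r,u},{r,s,t},{s,t,u}} A235={{p,s},{p,t},{p,u},{p,q,t},{p,q,u},{p,r,s},{p,r,u},{p,s,t}} A245={{p,u},{p,q,u},{p,r,s},{p,r,u}} A345={{p,r},{p,u},{p,q,u},{p,r,s},{p,r,u}}
  A1234={{r,s},{r,t},{s,u},{p,q,u},{p,r,s},{p,r,u},{r,s,t},{s,t,u}} A1235={{p,s},{p,q,t},{p,q,u},{p,r,s},{p,r,u},{p,s,t}} A1245={{p,q,u},{p,r,s},{p,r,u}} A1345={{p,r},{p,q,u},{p,r,s},{p,r,u}} A2345={{p,u},{p,q,u},{p,r,s},{p,r,u}}
  A12345={{p,q,u},{p,r,s},{p,r,u}}
components per intersection:
  A1: {{q},{p,q},{q,t},{q,u},{p,q,t},{p,q,u}} {{r},{s},{p,r},{p,s},{r,s},{r,t},{r,u},{s,t},{s,u},{p,r,s},{p,r,u},{p,s,t},{r,s,t},{s,t,u}}
  A2: {{s},{t},{u},{p,s},{p,t},{p,u},{q,t},{q,u},{r,s},{r,t},{r,u},{s,t},{s,u},{t,u},{p,q,t},{p,q,u},{p,r,s},{p,r,u},{p,s,t},{r,s,t},{s,t,u}}
  A3: {{p},{s},{t},{p,q},{p,r},{p,s},{p,t},{p,u},{q,t},{r,s},{r,t},{s,t},{s,u},{t,u},{p,q,t},{p,q,u},{p,r,s},{p,r,u},{p,s,t},{r,s,t},{s,t,u}}
  A4: {{r},{u},{p,r},{p,u},{q,u},{r,s},{r,t},{r,u},{s,u},{t,u},{p,q,u},{p,r,s},{p,r,u},{r,s,t},{s,t,u}}
  A5: {{p},{p,q},{p,r},{p,s},{p,t},{p,u},{p,q,t},{p,q,u},{p,r,s},{p,r,u},{p,s,t}}
  A12: {{s},{p,s},{r,s},{r,t},{s,t},{s,u},{p,r,s},{p,s,t},{r,s,t},{s,t,u}} {{q,t},{p,q,t}} {{q,u},{p,q,u}} {{r,u},{p,r,u}}
  A13: {{s},{p,r},{p,s},{r,s},{r,t},{s,t},{s,u},{p,r,s},{p,r,u},{p,s,t},{r,s,t},{s,t,u}} {{p,q},{q,t},{p,q,t},{p,q,u}}
  A14: {{r},{p,r},{r,s},{r,t},{r,u},{p,r,s},{p,r,u},{r,s,t}} {{q,u},{p,q,u}} {{s,u},{s,t,u}}
  A15: {{p,q},{p,q,t},{p,q,u}} {{p,r},{p,s},{p,r,s},{p,r,u},{p,s,t}}
  A23: {{s},{t},{p,s},{p,t},{q,t},{r,s},{r,t},{s,t},{s,u},{t,u},{p,q,t},{p,r,s},{p,s,t},{r,s,t},{s,t,u}} {{p,u},{p,q,u},{p,r,u}}
  A24: {{u},{p,u},{q,u},{r,u},{s,u},{t,u},{p,q,u},{p,r,u},{s,t,u}} {{r,s},{r,t},{p,r,s},{r,s,t}}
  A25: {{p,s},{p,t},{p,q,t},{p,r,s},{p,s,t}} {{p,u},{p,q,u},{p,r,u}}
  A34: {{p,r},{p,u},{r,s},{r,t},{p,q,u},{p,r,s},{p,r,u},{r,s,t}} {{s,u},{t,u},{s,t,u}}
  A35: {{p},{p,q},{p,r},{p,s},{p,t},{p,u},{p,q,t},{p,q,u},{p,r,s},{p,r,u},{p,s,t}}
  A45: {{p,r},{p,u},{p,q,u},{p,r,s},{p,r,u}}
  A123: {{s},{p,s},{r,s},{r,t},{s,t},{s,u},{p,r,s},{p,s,t},{r,s,t},{s,t,u}} {{q,t},{p,q,t}} {{p,q,u}} {{p,r,u}}
  A124: {{q,u},{p,q,u}} {{r,s},{r,t},{p,r,s},{r,s,t}} {{r,u},{p,r,u}} {{s,u},{s,t,u}}
  A125: {{p,s},{p,r,s},{p,s,t}} {{p,q,t}} {{p,q,u}} {{p,r,u}}
  A134: {{p,r},{r,s},{r,t},{p,r,s},{p,r,u},{r,s,t}} {{s,u},{s,t,u}} {{p,q,u}}
  A135: {{p,q},{p,q,t},{p,q,u}} {{p,r},{p,s},{p,r,s},{p,r,u},{p,s,t}}
  A145: {{p,r},{p,r,s},{p,r,u}} {{p,q,u}}
  A234: {{p,u},{p,q,u},{p,r,u}} {{r,s},{r,t},{p,r,s},{r,s,t}} {{s,u},{t,u},{s,t,u}}
  A235: {{p,s},{p,t},{p,q,t},{p,r,s},{p,s,t}} {{p,u},{p,q,u},{p,r,u}}
  A245: {{p,u},{p,q,u},{p,r,u}} {{p,r,s}}
  A345: {{p,r},{p,u},{p,q,u},{p,r,s},{p,r,u}}
  A1234: {{r,s},{r,t},{p,r,s},{r,s,t}} {{s,u},{s,t,u}} {{p,q,u}} {{p,r,u}}
  A1235: {{p,s},{p,r,s},{p,s,t}} {{p,q,t}} {{p,q,u}} {{p,r,u}}
  A1245: {{p,q,u}} {{p,r,s}} {{p,r,u}}
  A1345: {{p,r},{p,r,s},{p,r,u}} {{p,q,u}}
  A2345: {{p,u},{p,q,u},{p,r,u}} {{p,r,s}}
  A12345: {{p,q,u}} {{p,r,s}} {{p,r,u}}
C dims 6,21,27,15; δ0: rk 5, SNF 1^5; δ1: rk 15, SNF 1^15; δ2: rk 12, SNF 1^12
Ȟ^0 = (6 − 5) − 0 = 1, so Ȟ^0 ≅ Z
Ȟ^1 = (21 − 15) − 5 = 1, so Ȟ^1 ≅ Z
Ȟ^2 = (27 − 12) − 15 = 0, so Ȟ^2 ≅ 0

Ȟ^0 ≅ Z, Ȟ^1 ≅ Z, Ȟ^2 ≅ 0
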